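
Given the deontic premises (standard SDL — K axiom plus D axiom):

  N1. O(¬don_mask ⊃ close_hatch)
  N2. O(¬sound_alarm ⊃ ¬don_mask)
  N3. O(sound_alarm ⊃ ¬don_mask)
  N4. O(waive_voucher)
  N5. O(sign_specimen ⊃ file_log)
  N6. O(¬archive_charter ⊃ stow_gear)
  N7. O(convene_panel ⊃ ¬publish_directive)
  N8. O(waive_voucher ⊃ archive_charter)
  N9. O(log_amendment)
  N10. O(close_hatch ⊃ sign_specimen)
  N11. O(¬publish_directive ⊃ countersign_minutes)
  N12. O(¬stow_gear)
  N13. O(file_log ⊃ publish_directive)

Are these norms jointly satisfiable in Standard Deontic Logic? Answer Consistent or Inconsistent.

Consistent

Premise 6 is O(¬archive_charter ⊃ stow_gear), but O(¬archive_charter) is not derivable from the premises, so it does not yield O(stow_gear).
So O(stow_gear) is not derivable, and the apparent clash with O(¬stow_gear) does not arise.
A world satisfying every obligation exists (e.g. archive_charter=true, close_hatch=true, convene_panel=false, countersign_minutes=false, don_mask=false, file_log=true, log_amendment=true, publish_directive=true, sign_specimen=true, sound_alarm=false, stow_gear=false, waive_voucher=true); no atom is both obligatory and forbidden, so the set is consistent.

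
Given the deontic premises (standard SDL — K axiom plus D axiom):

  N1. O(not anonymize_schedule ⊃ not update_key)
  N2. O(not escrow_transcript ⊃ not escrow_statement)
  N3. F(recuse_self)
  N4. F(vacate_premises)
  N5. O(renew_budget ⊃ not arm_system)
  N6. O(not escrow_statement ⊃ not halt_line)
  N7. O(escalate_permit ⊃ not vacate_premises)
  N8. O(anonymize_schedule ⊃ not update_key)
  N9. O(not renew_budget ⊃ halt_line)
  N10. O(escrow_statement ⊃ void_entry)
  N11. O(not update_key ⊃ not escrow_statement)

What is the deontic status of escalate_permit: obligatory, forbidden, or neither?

Neither

Premise 7 is O(escalate_permit ⊃ not vacate_premises); even if O(not vacate_premises) held, inferring O(escalate_permit) would be affirming the consequent — invalid.
No premise or chain of K-axiom applications forces O(escalate_permit), and none forces O(not escalate_permit). So escalate_permit is neither obligatory nor forbidden under these norms.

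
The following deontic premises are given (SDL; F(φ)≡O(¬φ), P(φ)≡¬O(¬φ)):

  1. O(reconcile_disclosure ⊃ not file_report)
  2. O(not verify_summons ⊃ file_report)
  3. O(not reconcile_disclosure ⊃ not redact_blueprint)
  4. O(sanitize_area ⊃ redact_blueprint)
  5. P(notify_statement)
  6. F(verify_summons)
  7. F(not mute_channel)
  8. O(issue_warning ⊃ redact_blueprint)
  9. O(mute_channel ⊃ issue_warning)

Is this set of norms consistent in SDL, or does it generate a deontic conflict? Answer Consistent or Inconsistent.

Premise 7 is F(not mute_channel), i.e. O(mute_channel).
Premise 9 is O(mute_channel ⊃ issue_warning); since O(mute_channel), deontic closure gives O(issue_warning).
Premise 8 is O(issue_warning ⊃ redact_blueprint); since O(issue_warning), deontic closure gives O(redact_blueprint).
The contrapositive of premise 3 (O(not reconcile_disclosure ⊃ not redact_blueprint)) is O(redact_blueprint ⊃ reconcile_disclosure), and O(redact_blueprint) is already established, so O(reconcile_disclosure).
From O(reconcile_disclosure) and premise 1, O(reconcile_disclosure ⊃ not file_report), we obtain O(not file_report).
Premise 2 is O(not verify_summons ⊃ file_report); contrapositively O(not file_report ⊃ verify_summons). Since O(not file_report) holds, K gives O(verify_summons).
Yet premise 6 is F(verify_summons), i.e. O(not verify_summons).
We now have both O(verify_summons) and O(not verify_summons) — verify_summons is simultaneously obligatory and forbidden, violating the D-axiom.

Inconsistent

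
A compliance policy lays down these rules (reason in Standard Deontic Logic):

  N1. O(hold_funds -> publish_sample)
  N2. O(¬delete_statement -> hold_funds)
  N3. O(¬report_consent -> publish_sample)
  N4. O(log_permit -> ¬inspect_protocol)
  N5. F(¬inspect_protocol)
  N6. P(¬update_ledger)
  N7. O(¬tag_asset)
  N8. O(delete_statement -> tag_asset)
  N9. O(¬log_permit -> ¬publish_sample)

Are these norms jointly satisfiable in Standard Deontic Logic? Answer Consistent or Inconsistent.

Premise 7 states O(¬tag_asset) outright.
The contrapositive of premise 8 (O(delete_statement -> tag_asset)) is O(¬tag_asset -> ¬delete_statement), and O(¬tag_asset) is already established, so O(¬delete_statement).
From O(¬delete_statement) and premise 2, O(¬delete_statement -> hold_funds), we obtain O(hold_funds).
Premise 1 is O(hold_funds -> publish_sample); since O(hold_funds), deontic closure gives O(publish_sample).
Premise 9 is O(¬log_permit -> ¬publish_sample); contrapositively O(publish_sample -> log_permit). Since O(publish_sample) holds, K gives O(log_permit).
From O(log_permit) and premise 4, O(log_permit -> ¬inspect_protocol), we obtain O(¬inspect_protocol).
But premise 5, F(¬inspect_protocol), means O(inspect_protocol).
We now have both O(¬inspect_protocol) and O(inspect_protocol) — inspect_protocol is simultaneously obligatory and forbidden, violating the D-axiom.

Inconsistent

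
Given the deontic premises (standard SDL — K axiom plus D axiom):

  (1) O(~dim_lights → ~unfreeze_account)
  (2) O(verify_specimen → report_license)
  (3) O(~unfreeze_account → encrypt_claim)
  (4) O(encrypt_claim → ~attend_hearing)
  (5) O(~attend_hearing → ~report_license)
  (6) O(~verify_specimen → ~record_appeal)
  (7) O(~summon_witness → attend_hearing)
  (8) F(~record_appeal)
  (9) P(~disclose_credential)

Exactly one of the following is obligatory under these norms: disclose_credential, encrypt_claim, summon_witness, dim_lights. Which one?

dim_lights

Premise 8, F(~record_appeal), is equivalent to O(record_appeal).
The contrapositive of premise 6 (O(~verify_specimen → ~record_appeal)) is O(record_appeal → verify_specimen), and O(record_appeal) is already established, so O(verify_specimen).
Applying K to premise 2 (O(verify_specimen → report_license)) and O(verify_specimen) yields O(report_license).
The contrapositive of premise 5 (O(~attend_hearing → ~report_license)) is O(report_license → attend_hearing), and O(report_license) is already established, so O(attend_hearing).
Premise 4, O(encrypt_claim → ~attend_hearing), contraposes to O(attend_hearing → ~encrypt_claim); with O(attend_hearing) we get O(~encrypt_claim).
Premise 3, O(~unfreeze_account → encrypt_claim), contraposes to O(~encrypt_claim → unfreeze_account); with O(~encrypt_claim) we get O(unfreeze_account).
Premise 1 is O(~dim_lights → ~unfreeze_account); contrapositively O(unfreeze_account → dim_lights). Since O(unfreeze_account) holds, K gives O(dim_lights).
So O(dim_lights) holds — dim_lights is obligatory. None of the other listed options is made obligatory by any chain of premises.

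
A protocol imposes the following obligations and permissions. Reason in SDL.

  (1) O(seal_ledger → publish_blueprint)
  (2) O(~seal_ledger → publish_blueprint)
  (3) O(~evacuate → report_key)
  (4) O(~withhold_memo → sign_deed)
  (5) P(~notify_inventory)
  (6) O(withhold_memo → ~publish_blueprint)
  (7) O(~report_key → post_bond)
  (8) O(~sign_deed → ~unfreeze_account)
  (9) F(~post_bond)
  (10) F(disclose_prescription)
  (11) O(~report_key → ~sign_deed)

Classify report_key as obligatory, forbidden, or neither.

By case analysis on ~seal_ledger: premise 2 gives O(~seal_ledger → publish_blueprint) and premise 1 gives O(seal_ledger → publish_blueprint), so O(publish_blueprint) either way.
The contrapositive of premise 6 (O(withhold_memo → ~publish_blueprint)) is O(publish_blueprint → ~withhold_memo), and O(publish_blueprint) is already established, so O(~withhold_memo).
With premise 4, O(~withhold_memo → sign_deed), the K-axiom yields O(sign_deed).
Premise 11, O(~report_key → ~sign_deed), contraposes to O(sign_deed → report_key); with O(sign_deed) we get O(report_key).
Premises 3, 5, 7, 8, 9, 10 do not contribute to this derivation.
Hence report_key is obligatory.

Obligatory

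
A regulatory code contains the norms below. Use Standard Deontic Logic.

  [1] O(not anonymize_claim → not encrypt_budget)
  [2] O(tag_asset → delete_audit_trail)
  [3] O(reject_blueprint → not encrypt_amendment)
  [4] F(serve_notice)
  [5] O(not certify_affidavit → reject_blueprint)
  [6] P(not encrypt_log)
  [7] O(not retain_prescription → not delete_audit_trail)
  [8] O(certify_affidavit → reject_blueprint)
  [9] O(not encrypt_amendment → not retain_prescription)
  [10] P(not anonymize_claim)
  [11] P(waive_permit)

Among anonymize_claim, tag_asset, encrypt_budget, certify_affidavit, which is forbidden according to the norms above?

Premises 8 and 5 are O(certify_affidavit → reject_blueprint) and O(not certify_affidavit → reject_blueprint); every ideal world satisfies certify_affidavit or not certify_affidavit, so in either case reject_blueprint holds — hence O(reject_blueprint).
From O(reject_blueprint) and premise 3, O(reject_blueprint → not encrypt_amendment), we obtain O(not encrypt_amendment).
With premise 9, O(not encrypt_amendment → not retain_prescription), the K-axiom yields O(not retain_prescription).
Applying K to premise 7 (O(not retain_prescription → not delete_audit_trail)) and O(not retain_prescription) yields O(not delete_audit_trail).
The contrapositive of premise 2 (O(tag_asset → delete_audit_trail)) is O(not delete_audit_trail → not tag_asset), and O(not delete_audit_trail) is already established, so O(not tag_asset).
So O(not tag_asset) holds, i.e. tag_asset is forbidden. None of the other listed options is forbidden under the premises.

tag_asset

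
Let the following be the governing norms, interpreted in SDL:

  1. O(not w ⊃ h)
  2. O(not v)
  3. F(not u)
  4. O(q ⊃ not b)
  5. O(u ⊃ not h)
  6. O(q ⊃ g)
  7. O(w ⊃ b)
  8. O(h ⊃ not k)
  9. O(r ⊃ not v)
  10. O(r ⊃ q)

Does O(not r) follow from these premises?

F(not u) at premise 3 means O(u).
Premise 5 is O(u ⊃ not h); since O(u), deontic closure gives O(not h).
Premise 1 is O(not w ⊃ h); contrapositively O(not h ⊃ w). Since O(not h) holds, K gives O(w).
Applying K to premise 7 (O(w ⊃ b)) and O(w) yields O(b).
Premise 4, O(q ⊃ not b), contraposes to O(b ⊃ not q); with O(b) we get O(not q).
Premise 10 is O(r ⊃ q); contrapositively O(not q ⊃ not r). Since O(not q) holds, K gives O(not r).
Premises 2, 6, 8, 9 do not contribute to this derivation.
So O(not r) follows.

Yes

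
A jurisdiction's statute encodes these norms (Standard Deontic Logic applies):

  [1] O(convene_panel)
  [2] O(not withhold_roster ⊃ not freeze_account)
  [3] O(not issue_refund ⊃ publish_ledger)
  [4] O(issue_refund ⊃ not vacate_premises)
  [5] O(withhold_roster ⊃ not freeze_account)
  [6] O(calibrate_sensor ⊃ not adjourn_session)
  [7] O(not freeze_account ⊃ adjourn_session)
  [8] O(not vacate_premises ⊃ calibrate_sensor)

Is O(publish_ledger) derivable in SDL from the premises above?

Yes

By case analysis on withhold_roster: premise 5 gives O(withhold_roster ⊃ not freeze_account) and premise 2 gives O(not withhold_roster ⊃ not freeze_account), so O(not freeze_account) either way.
Premise 7 is O(not freeze_account ⊃ adjourn_session); since O(not freeze_account), deontic closure gives O(adjourn_session).
Premise 6, O(calibrate_sensor ⊃ not adjourn_session), contraposes to O(adjourn_session ⊃ not calibrate_sensor); with O(adjourn_session) we get O(not calibrate_sensor).
The contrapositive of premise 8 (O(not vacate_premises ⊃ calibrate_sensor)) is O(not calibrate_sensor ⊃ vacate_premises), and O(not calibrate_sensor) is already established, so O(vacate_premises).
The contrapositive of premise 4 (O(issue_refund ⊃ not vacate_premises)) is O(vacate_premises ⊃ not issue_refund), and O(vacate_premises) is already established, so O(not issue_refund).
With premise 3, O(not issue_refund ⊃ publish_ledger), the K-axiom yields O(publish_ledger).
Premise 1 does not contribute to this derivation.
So O(publish_ledger) follows.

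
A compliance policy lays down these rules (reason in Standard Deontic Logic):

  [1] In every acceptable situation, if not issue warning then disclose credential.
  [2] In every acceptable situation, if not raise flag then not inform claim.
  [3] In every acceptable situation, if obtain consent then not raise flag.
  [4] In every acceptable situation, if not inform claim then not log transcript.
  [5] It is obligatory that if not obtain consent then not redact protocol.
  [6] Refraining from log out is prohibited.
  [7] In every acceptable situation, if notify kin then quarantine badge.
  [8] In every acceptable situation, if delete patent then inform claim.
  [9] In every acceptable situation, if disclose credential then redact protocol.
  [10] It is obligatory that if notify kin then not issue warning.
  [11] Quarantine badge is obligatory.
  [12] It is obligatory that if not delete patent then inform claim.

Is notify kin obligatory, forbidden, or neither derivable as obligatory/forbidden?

By case analysis on delete_patent: premise 8 gives O(delete_patent → inform_claim) and premise 12 gives O(¬delete_patent → inform_claim), so O(inform_claim) either way.
Premise 2 is O(¬raise_flag → ¬inform_claim); contrapositively O(inform_claim → raise_flag). Since O(inform_claim) holds, K gives O(raise_flag).
The contrapositive of premise 3 (O(obtain_consent → ¬raise_flag)) is O(raise_flag → ¬obtain_consent), and O(raise_flag) is already established, so O(¬obtain_consent).
Applying K to premise 5 (O(¬obtain_consent → ¬redact_protocol)) and O(¬obtain_consent) yields O(¬redact_protocol).
Premise 9 is O(disclose_credential → redact_protocol); contrapositively O(¬redact_protocol → ¬disclose_credential). Since O(¬redact_protocol) holds, K gives O(¬disclose_credential).
Premise 1, O(¬issue_warning → disclose_credential), contraposes to O(¬disclose_credential → issue_warning); with O(¬disclose_credential) we get O(issue_warning).
Premise 10, O(notify_kin → ¬issue_warning), contraposes to O(issue_warning → ¬notify_kin); with O(issue_warning) we get O(¬notify_kin).
Premises 4, 6, 7, 11 do not contribute to this derivation.
Thus O(¬notify_kin), which is F(notify_kin): notify_kin is forbidden.

Forbidden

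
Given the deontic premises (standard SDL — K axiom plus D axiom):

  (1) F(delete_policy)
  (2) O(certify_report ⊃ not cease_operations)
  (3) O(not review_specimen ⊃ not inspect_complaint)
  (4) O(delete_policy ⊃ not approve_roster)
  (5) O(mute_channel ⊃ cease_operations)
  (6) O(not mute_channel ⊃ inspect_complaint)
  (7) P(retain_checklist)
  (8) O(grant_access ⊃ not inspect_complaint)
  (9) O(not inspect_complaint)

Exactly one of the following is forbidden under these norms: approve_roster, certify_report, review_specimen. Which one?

certify_report

Premise 9 states O(not inspect_complaint) outright.
Premise 6, O(not mute_channel ⊃ inspect_complaint), contraposes to O(not inspect_complaint ⊃ mute_channel); with O(not inspect_complaint) we get O(mute_channel).
From O(mute_channel) and premise 5, O(mute_channel ⊃ cease_operations), we obtain O(cease_operations).
The contrapositive of premise 2 (O(certify_report ⊃ not cease_operations)) is O(cease_operations ⊃ not certify_report), and O(cease_operations) is already established, so O(not certify_report).
So O(not certify_report) holds, i.e. certify_report is forbidden. None of the other listed options is forbidden under the premises.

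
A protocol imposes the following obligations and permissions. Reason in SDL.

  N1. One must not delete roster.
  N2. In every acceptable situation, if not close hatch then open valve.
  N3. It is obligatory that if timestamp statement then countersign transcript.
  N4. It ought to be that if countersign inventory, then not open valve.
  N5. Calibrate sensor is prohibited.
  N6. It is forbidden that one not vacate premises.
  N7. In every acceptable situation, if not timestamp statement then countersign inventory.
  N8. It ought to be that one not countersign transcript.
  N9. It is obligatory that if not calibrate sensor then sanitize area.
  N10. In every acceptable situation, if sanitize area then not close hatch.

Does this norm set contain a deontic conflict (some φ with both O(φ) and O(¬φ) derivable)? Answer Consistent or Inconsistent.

Inconsistent

Premise 8 gives O(¬countersign_transcript).
Premise 3, O(timestamp_statement → countersign_transcript), contraposes to O(¬countersign_transcript → ¬timestamp_statement); with O(¬countersign_transcript) we get O(¬timestamp_statement).
From O(¬timestamp_statement) and premise 7, O(¬timestamp_statement → countersign_inventory), we obtain O(countersign_inventory).
Applying K to premise 4 (O(countersign_inventory → ¬open_valve)) and O(countersign_inventory) yields O(¬open_valve).
Premise 2, O(¬close_hatch → open_valve), contraposes to O(¬open_valve → close_hatch); with O(¬open_valve) we get O(close_hatch).
Premise 10, O(sanitize_area → ¬close_hatch), contraposes to O(close_hatch → ¬sanitize_area); with O(close_hatch) we get O(¬sanitize_area).
Premise 9, O(¬calibrate_sensor → sanitize_area), contraposes to O(¬sanitize_area → calibrate_sensor); with O(¬sanitize_area) we get O(calibrate_sensor).
However, F(calibrate_sensor) at premise 5 amounts to O(¬calibrate_sensor).
We now have both O(calibrate_sensor) and O(¬calibrate_sensor) — calibrate_sensor is simultaneously obligatory and forbidden, violating the D-axiom.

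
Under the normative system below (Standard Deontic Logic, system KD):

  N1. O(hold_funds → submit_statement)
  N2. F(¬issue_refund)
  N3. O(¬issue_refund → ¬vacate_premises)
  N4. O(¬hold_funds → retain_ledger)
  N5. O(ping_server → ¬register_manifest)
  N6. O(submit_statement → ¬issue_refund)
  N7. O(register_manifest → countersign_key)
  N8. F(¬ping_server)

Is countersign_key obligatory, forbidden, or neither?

Neither

Premise 7 is O(register_manifest → countersign_key), but O(register_manifest) is not derivable from the premises, so it does not yield O(countersign_key).
No premise or chain of K-axiom applications forces O(countersign_key), and none forces O(¬countersign_key). So countersign_key is neither obligatory nor forbidden under these norms.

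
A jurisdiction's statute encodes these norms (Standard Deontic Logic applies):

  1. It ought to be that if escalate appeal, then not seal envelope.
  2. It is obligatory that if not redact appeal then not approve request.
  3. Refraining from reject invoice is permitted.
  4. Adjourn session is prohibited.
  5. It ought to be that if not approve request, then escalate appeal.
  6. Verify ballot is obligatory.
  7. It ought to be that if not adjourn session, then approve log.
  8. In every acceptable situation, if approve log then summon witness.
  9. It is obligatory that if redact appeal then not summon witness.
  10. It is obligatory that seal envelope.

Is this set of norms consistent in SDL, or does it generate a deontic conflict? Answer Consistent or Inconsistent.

Inconsistent

Premise 4, F(adjourn_session), is equivalent to O(¬adjourn_session).
Applying K to premise 7 (O(¬adjourn_session → approve_log)) and O(¬adjourn_session) yields O(approve_log).
Premise 8 is O(approve_log → summon_witness); since O(approve_log), deontic closure gives O(summon_witness).
Premise 9, O(redact_appeal → ¬summon_witness), contraposes to O(summon_witness → ¬redact_appeal); with O(summon_witness) we get O(¬redact_appeal).
From O(¬redact_appeal) and premise 2, O(¬redact_appeal → ¬approve_request), we obtain O(¬approve_request).
Applying K to premise 5 (O(¬approve_request → escalate_appeal)) and O(¬approve_request) yields O(escalate_appeal).
Premise 1 is O(escalate_appeal → ¬seal_envelope); since O(escalate_appeal), deontic closure gives O(¬seal_envelope).
But premise 10 directly asserts O(seal_envelope).
We now have both O(¬seal_envelope) and O(seal_envelope) — seal_envelope is simultaneously obligatory and forbidden, violating the D-axiom.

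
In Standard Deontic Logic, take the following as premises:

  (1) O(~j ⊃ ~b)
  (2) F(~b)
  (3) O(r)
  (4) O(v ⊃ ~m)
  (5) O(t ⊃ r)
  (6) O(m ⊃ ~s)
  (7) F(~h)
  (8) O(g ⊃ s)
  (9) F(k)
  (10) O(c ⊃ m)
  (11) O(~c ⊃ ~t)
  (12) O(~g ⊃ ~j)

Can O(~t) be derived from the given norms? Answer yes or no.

Yes

Premise 2, F(~b), is equivalent to O(b).
Premise 1, O(~j ⊃ ~b), contraposes to O(b ⊃ j); with O(b) we get O(j).
The contrapositive of premise 12 (O(~g ⊃ ~j)) is O(j ⊃ g), and O(j) is already established, so O(g).
With premise 8, O(g ⊃ s), the K-axiom yields O(s).
Premise 6 is O(m ⊃ ~s); contrapositively O(s ⊃ ~m). Since O(s) holds, K gives O(~m).
Premise 10 is O(c ⊃ m); contrapositively O(~m ⊃ ~c). Since O(~m) holds, K gives O(~c).
With premise 11, O(~c ⊃ ~t), the K-axiom yields O(~t).
Premises 3, 4, 5, 7, 9 do not contribute to this derivation.
So O(~t) follows.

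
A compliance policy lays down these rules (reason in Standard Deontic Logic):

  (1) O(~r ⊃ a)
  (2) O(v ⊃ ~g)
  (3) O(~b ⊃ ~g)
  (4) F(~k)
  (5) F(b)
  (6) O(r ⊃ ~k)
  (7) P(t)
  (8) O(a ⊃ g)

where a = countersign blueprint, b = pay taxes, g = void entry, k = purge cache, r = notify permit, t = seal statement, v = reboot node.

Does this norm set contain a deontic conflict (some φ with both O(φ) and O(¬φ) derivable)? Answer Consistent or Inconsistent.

Inconsistent

Premise 5 is F(b), i.e. O(~b).
Applying K to premise 3 (O(~b ⊃ ~g)) and O(~b) yields O(~g).
Premise 8 is O(a ⊃ g); contrapositively O(~g ⊃ ~a). Since O(~g) holds, K gives O(~a).
Premise 1 is O(~r ⊃ a); contrapositively O(~a ⊃ r). Since O(~a) holds, K gives O(r).
With premise 6, O(r ⊃ ~k), the K-axiom yields O(~k).
However, F(~k) at premise 4 amounts to O(k).
We now have both O(~k) and O(k) — k is simultaneously obligatory and forbidden, violating the D-axiom.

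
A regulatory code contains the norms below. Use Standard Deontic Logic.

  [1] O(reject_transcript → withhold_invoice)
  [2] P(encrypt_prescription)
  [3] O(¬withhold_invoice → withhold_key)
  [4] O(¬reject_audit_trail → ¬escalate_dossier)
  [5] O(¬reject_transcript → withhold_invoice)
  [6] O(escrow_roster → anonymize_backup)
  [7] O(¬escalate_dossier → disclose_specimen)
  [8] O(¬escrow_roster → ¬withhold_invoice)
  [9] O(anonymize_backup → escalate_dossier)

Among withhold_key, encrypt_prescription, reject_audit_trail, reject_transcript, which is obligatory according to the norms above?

reject_audit_trail

Premises 1 and 5 are O(reject_transcript → withhold_invoice) and O(¬reject_transcript → withhold_invoice); every ideal world satisfies reject_transcript or ¬reject_transcript, so in either case withhold_invoice holds — hence O(withhold_invoice).
Premise 8 is O(¬escrow_roster → ¬withhold_invoice); contrapositively O(withhold_invoice → escrow_roster). Since O(withhold_invoice) holds, K gives O(escrow_roster).
From O(escrow_roster) and premise 6, O(escrow_roster → anonymize_backup), we obtain O(anonymize_backup).
From O(anonymize_backup) and premise 9, O(anonymize_backup → escalate_dossier), we obtain O(escalate_dossier).
Premise 4, O(¬reject_audit_trail → ¬escalate_dossier), contraposes to O(escalate_dossier → reject_audit_trail); with O(escalate_dossier) we get O(reject_audit_trail).
So O(reject_audit_trail) holds — reject_audit_trail is obligatory. None of the other listed options is made obligatory by any chain of premises.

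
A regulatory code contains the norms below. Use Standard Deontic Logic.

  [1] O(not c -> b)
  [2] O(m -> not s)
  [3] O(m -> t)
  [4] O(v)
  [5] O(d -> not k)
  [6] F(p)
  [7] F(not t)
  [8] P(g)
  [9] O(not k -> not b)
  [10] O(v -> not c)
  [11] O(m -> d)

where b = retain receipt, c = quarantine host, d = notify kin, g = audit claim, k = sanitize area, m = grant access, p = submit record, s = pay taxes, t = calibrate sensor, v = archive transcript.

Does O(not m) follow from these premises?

Yes

From premise 4 we have O(v).
From O(v) and premise 10, O(v -> not c), we obtain O(not c).
From O(not c) and premise 1, O(not c -> b), we obtain O(b).
The contrapositive of premise 9 (O(not k -> not b)) is O(b -> k), and O(b) is already established, so O(k).
Premise 5, O(d -> not k), contraposes to O(k -> not d); with O(k) we get O(not d).
Premise 11, O(m -> d), contraposes to O(not d -> not m); with O(not d) we get O(not m).
Premises 2, 3, 6, 7, 8 do not contribute to this derivation.
So O(not m) follows.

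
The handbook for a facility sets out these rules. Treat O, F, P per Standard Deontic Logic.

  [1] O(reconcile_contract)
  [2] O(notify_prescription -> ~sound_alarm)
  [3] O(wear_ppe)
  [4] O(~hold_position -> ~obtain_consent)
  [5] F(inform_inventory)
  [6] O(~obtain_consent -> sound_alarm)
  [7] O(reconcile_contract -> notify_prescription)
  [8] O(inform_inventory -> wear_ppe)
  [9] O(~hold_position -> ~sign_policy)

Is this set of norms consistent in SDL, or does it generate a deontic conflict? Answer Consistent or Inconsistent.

Consistent

Premise 8 is O(inform_inventory -> wear_ppe); even if O(wear_ppe) held, inferring O(inform_inventory) would be affirming the consequent — invalid.
So O(inform_inventory) is not derivable, and the apparent clash with O(~inform_inventory) does not arise.
A world satisfying every obligation exists (e.g. hold_position=true, inform_inventory=false, notify_prescription=true, obtain_consent=true, reconcile_contract=true, sign_policy=false, sound_alarm=false, wear_ppe=true); no atom is both obligatory and forbidden, so the set is consistent.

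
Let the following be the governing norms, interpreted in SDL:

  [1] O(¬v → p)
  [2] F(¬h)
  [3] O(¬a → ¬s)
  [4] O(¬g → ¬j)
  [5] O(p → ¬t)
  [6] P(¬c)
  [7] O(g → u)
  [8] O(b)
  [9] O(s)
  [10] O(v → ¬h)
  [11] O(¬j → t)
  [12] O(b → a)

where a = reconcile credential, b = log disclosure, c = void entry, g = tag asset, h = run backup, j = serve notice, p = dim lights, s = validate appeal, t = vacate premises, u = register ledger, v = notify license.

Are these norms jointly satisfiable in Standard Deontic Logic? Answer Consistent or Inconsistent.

Premise 3 is O(¬a → ¬s), but O(¬a) is not derivable from the premises, so it does not yield O(¬s).
So O(¬s) is not derivable, and the apparent clash with O(s) does not arise.
A world satisfying every obligation exists (e.g. a=true, b=true, c=false, g=true, h=true, j=true, p=true, s=true, t=false, u=true, v=false); no atom is both obligatory and forbidden, so the set is consistent.

Consistent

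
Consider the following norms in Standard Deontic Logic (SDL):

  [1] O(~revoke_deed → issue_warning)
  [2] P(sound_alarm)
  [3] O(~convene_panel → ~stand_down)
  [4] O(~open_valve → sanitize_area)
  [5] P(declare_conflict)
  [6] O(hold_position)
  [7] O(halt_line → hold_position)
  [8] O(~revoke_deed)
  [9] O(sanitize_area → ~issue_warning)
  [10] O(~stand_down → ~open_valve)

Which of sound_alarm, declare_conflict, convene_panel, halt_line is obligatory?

convene_panel

Premise 8 states O(~revoke_deed) outright.
Applying K to premise 1 (O(~revoke_deed → issue_warning)) and O(~revoke_deed) yields O(issue_warning).
Premise 9, O(sanitize_area → ~issue_warning), contraposes to O(issue_warning → ~sanitize_area); with O(issue_warning) we get O(~sanitize_area).
Premise 4 is O(~open_valve → sanitize_area); contrapositively O(~sanitize_area → open_valve). Since O(~sanitize_area) holds, K gives O(open_valve).
The contrapositive of premise 10 (O(~stand_down → ~open_valve)) is O(open_valve → stand_down), and O(open_valve) is already established, so O(stand_down).
Premise 3 is O(~convene_panel → ~stand_down); contrapositively O(stand_down → convene_panel). Since O(stand_down) holds, K gives O(convene_panel).
So O(convene_panel) holds — convene_panel is obligatory. None of the other listed options is made obligatory by any chain of premises.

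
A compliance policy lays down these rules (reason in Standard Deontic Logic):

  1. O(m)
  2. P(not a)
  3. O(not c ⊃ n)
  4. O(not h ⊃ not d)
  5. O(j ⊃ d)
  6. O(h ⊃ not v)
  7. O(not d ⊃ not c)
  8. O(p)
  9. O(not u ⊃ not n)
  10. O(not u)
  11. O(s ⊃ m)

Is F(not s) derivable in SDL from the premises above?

No

Premise 11 is O(s ⊃ m); even if O(m) held, inferring O(s) would be affirming the consequent — invalid.
No other premise forces O(s). An ideal world satisfying every premise can still have not s true, so F(not s) is not derivable.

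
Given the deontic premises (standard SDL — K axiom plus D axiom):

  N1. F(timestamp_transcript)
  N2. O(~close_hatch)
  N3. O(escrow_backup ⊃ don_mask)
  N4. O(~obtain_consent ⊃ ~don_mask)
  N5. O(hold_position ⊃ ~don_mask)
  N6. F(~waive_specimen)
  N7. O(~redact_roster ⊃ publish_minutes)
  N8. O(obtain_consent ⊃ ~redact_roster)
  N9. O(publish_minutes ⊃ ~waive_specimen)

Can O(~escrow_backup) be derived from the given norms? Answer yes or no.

Premise 6 is F(~waive_specimen), i.e. O(waive_specimen).
Premise 9, O(publish_minutes ⊃ ~waive_specimen), contraposes to O(waive_specimen ⊃ ~publish_minutes); with O(waive_specimen) we get O(~publish_minutes).
Premise 7, O(~redact_roster ⊃ publish_minutes), contraposes to O(~publish_minutes ⊃ redact_roster); with O(~publish_minutes) we get O(redact_roster).
Premise 8 is O(obtain_consent ⊃ ~redact_roster); contrapositively O(redact_roster ⊃ ~obtain_consent). Since O(redact_roster) holds, K gives O(~obtain_consent).
With premise 4, O(~obtain_consent ⊃ ~don_mask), the K-axiom yields O(~don_mask).
Premise 3, O(escrow_backup ⊃ don_mask), contraposes to O(~don_mask ⊃ ~escrow_backup); with O(~don_mask) we get O(~escrow_backup).
Premises 1, 2, 5 do not contribute to this derivation.
So O(~escrow_backup) follows.

Yes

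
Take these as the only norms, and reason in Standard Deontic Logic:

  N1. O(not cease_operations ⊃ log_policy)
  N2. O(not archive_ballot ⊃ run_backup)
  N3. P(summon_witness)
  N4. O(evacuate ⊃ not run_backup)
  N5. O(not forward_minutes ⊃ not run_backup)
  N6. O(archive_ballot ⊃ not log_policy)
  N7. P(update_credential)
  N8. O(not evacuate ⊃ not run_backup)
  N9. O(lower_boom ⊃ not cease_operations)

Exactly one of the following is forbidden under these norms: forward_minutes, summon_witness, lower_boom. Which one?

lower_boom

Premises 8 and 4 are O(not evacuate ⊃ not run_backup) and O(evacuate ⊃ not run_backup); every ideal world satisfies not evacuate or evacuate, so in either case not run_backup holds — hence O(not run_backup).
Premise 2, O(not archive_ballot ⊃ run_backup), contraposes to O(not run_backup ⊃ archive_ballot); with O(not run_backup) we get O(archive_ballot).
Applying K to premise 6 (O(archive_ballot ⊃ not log_policy)) and O(archive_ballot) yields O(not log_policy).
The contrapositive of premise 1 (O(not cease_operations ⊃ log_policy)) is O(not log_policy ⊃ cease_operations), and O(not log_policy) is already established, so O(cease_operations).
The contrapositive of premise 9 (O(lower_boom ⊃ not cease_operations)) is O(cease_operations ⊃ not lower_boom), and O(cease_operations) is already established, so O(not lower_boom).
So O(not lower_boom) holds, i.e. lower_boom is forbidden. None of the other listed options is forbidden under the premises.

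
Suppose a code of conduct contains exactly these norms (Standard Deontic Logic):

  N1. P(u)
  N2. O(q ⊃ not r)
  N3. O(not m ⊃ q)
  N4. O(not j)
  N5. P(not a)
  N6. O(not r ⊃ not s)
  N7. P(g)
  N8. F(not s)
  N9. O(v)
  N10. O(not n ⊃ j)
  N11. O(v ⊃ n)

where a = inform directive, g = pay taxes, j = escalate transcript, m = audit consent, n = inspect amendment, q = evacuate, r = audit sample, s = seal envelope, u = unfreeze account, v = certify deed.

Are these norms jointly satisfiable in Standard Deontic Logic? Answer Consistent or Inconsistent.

Premise 10 is O(not n ⊃ j), but O(not n) is not derivable from the premises, so it does not yield O(j).
So O(j) is not derivable, and the apparent clash with O(not j) does not arise.
A world satisfying every obligation exists (e.g. a=false, g=false, j=false, m=true, n=true, q=false, r=true, s=true, u=false, v=true); no atom is both obligatory and forbidden, so the set is consistent.

Consistent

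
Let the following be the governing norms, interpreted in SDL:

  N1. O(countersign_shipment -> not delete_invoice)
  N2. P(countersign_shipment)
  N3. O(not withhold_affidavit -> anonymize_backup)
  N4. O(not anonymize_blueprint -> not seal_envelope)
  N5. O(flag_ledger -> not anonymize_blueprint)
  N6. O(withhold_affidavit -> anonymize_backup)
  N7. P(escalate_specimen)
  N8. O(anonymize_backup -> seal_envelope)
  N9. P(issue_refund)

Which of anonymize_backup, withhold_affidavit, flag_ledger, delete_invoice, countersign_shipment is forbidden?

Premises 6 and 3 cover both cases: O(withhold_affidavit -> anonymize_backup) and O(not withhold_affidavit -> anonymize_backup). Since withhold_affidavit ∨ not withhold_affidavit is a tautology, O(anonymize_backup) follows.
From O(anonymize_backup) and premise 8, O(anonymize_backup -> seal_envelope), we obtain O(seal_envelope).
Premise 4 is O(not anonymize_blueprint -> not seal_envelope); contrapositively O(seal_envelope -> anonymize_blueprint). Since O(seal_envelope) holds, K gives O(anonymize_blueprint).
The contrapositive of premise 5 (O(flag_ledger -> not anonymize_blueprint)) is O(anonymize_blueprint -> not flag_ledger), and O(anonymize_blueprint) is already established, so O(not flag_ledger).
So O(not flag_ledger) holds, i.e. flag_ledger is forbidden. None of the other listed options is forbidden under the premises.

flag_ledger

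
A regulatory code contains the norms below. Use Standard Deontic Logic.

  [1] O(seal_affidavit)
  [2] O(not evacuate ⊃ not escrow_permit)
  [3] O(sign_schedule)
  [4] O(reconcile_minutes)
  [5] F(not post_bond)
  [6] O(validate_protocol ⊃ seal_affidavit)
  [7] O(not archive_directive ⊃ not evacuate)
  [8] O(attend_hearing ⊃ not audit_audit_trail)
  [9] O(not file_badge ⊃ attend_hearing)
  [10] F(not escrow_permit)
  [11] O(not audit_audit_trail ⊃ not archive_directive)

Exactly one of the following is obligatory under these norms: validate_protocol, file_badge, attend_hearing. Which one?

file_badge

Premise 10 is F(not escrow_permit), i.e. O(escrow_permit).
Premise 2, O(not evacuate ⊃ not escrow_permit), contraposes to O(escrow_permit ⊃ evacuate); with O(escrow_permit) we get O(evacuate).
The contrapositive of premise 7 (O(not archive_directive ⊃ not evacuate)) is O(evacuate ⊃ archive_directive), and O(evacuate) is already established, so O(archive_directive).
Premise 11, O(not audit_audit_trail ⊃ not archive_directive), contraposes to O(archive_directive ⊃ audit_audit_trail); with O(archive_directive) we get O(audit_audit_trail).
Premise 8, O(attend_hearing ⊃ not audit_audit_trail), contraposes to O(audit_audit_trail ⊃ not attend_hearing); with O(audit_audit_trail) we get O(not attend_hearing).
Premise 9, O(not file_badge ⊃ attend_hearing), contraposes to O(not attend_hearing ⊃ file_badge); with O(not attend_hearing) we get O(file_badge).
So O(file_badge) holds — file_badge is obligatory. None of the other listed options is made obligatory by any chain of premises.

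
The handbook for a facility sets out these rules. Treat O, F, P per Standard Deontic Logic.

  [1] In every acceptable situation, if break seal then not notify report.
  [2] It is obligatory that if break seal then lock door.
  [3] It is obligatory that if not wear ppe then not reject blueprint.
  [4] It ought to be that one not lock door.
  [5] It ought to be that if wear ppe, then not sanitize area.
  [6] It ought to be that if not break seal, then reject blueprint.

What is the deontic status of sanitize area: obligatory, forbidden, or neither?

Premise 4 gives O(¬lock_door).
The contrapositive of premise 2 (O(break_seal → lock_door)) is O(¬lock_door → ¬break_seal), and O(¬lock_door) is already established, so O(¬break_seal).
With premise 6, O(¬break_seal → reject_blueprint), the K-axiom yields O(reject_blueprint).
The contrapositive of premise 3 (O(¬wear_ppe → ¬reject_blueprint)) is O(reject_blueprint → wear_ppe), and O(reject_blueprint) is already established, so O(wear_ppe).
From O(wear_ppe) and premise 5, O(wear_ppe → ¬sanitize_area), we obtain O(¬sanitize_area).
Premise 1 does not contribute to this derivation.
Thus O(¬sanitize_area), which is F(sanitize_area): sanitize_area is forbidden.

Forbidden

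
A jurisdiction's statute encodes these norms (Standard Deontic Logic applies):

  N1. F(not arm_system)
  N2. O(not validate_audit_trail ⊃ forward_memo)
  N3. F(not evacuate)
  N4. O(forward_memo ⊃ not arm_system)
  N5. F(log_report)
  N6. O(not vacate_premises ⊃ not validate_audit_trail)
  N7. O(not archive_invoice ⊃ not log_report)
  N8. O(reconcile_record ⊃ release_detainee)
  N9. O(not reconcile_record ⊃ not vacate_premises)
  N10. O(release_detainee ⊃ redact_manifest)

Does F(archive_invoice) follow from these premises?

Premise 7 is O(not archive_invoice ⊃ not log_report); even if O(not log_report) held, inferring O(not archive_invoice) would be affirming the consequent — invalid.
No other premise forces O(not archive_invoice). An ideal world satisfying every premise can still have archive_invoice true, so F(archive_invoice) is not derivable.

No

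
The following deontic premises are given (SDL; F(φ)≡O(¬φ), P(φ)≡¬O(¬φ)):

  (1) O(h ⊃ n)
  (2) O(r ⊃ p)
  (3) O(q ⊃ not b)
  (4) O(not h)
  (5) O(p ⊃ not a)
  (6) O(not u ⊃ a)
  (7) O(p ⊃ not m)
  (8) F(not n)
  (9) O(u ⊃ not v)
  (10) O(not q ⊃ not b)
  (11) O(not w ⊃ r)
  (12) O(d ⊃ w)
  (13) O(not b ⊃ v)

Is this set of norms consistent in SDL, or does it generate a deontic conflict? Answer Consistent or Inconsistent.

Consistent

Premise 1 is O(h ⊃ n); even if O(n) held, inferring O(h) would be affirming the consequent — invalid.
So O(h) is not derivable, and the apparent clash with O(not h) does not arise.
A world satisfying every obligation exists (e.g. a=true, b=false, d=false, h=false, m=false, n=true, p=false, q=false, r=false, u=false, v=true, w=true); no atom is both obligatory and forbidden, so the set is consistent.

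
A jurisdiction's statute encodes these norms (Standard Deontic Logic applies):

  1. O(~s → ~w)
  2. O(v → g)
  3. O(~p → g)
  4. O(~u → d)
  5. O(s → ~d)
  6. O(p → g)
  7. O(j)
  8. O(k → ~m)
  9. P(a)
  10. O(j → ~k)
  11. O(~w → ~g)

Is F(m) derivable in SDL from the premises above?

No

Premise 8 is O(k → ~m), but O(k) is not derivable from the premises, so it does not yield O(~m).
No other premise forces O(~m). An ideal world satisfying every premise can still have m true, so F(m) is not derivable.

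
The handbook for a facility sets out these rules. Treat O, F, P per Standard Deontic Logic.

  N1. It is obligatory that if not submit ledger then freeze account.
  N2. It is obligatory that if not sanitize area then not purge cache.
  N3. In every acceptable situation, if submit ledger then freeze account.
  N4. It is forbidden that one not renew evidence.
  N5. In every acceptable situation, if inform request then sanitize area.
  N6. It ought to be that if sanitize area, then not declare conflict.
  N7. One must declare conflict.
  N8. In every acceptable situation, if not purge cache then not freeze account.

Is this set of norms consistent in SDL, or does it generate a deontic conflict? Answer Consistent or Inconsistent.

Premises 3 and 1 are O(submit_ledger → freeze_account) and O(¬submit_ledger → freeze_account); every ideal world satisfies submit_ledger or ¬submit_ledger, so in either case freeze_account holds — hence O(freeze_account).
Premise 8 is O(¬purge_cache → ¬freeze_account); contrapositively O(freeze_account → purge_cache). Since O(freeze_account) holds, K gives O(purge_cache).
The contrapositive of premise 2 (O(¬sanitize_area → ¬purge_cache)) is O(purge_cache → sanitize_area), and O(purge_cache) is already established, so O(sanitize_area).
From O(sanitize_area) and premise 6, O(sanitize_area → ¬declare_conflict), we obtain O(¬declare_conflict).
Yet premise 7 states O(declare_conflict).
We now have both O(¬declare_conflict) and O(declare_conflict) — declare_conflict is simultaneously obligatory and forbidden, violating the D-axiom.

Inconsistent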